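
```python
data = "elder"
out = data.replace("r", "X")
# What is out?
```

Trace:
`data = "elder"` → data = 'elder'
`out = data.replace("r", "X")` → out = 'eldeX'
So out = 'eldeX'

Answer: 'eldeX'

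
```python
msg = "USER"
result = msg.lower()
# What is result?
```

Trace:
`msg = "USER"` → msg = 'USER'
`result = msg.lower()` → result = 'user'
So result = 'user'

Answer: 'user'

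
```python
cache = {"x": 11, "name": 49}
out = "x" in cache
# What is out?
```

Trace:
`cache = {"x": 11, "name": 49}` → cache = {'x': 11, 'name': 49}
`out = "x" in cache` → out = True
So out = True

Answer: True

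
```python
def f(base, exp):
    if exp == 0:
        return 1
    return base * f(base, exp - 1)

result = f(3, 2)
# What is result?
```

f(3, 2) = 3 * 3 = 9

Answer: 9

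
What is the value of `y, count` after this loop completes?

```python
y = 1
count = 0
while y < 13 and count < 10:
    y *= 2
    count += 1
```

Double until >= 13 or 10 iterations
`y, count` takes the values: (1, 0) → (2, 0) → (2, 1) → (4, 1) → (4, 2) → (8, 2) → (8, 3) → (16, 3) → (16, 4)

Answer: 16, 4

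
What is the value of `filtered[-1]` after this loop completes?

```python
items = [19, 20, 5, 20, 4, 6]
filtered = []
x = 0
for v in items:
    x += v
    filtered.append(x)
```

Cumulative sum ends at 74
`filtered` takes the values: [] → [19] → [19, 39] → [19, 39, 44] → [19, 39, 44, 64] → [19, 39, 44, 64, 68] → [19, 39, 44, 64, 68, 74]
So `filtered[-1]` = 74

Answer: 74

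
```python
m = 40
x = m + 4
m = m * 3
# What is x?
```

Trace:
`m = 40` → m = 40
`x = m + 4` → x = 44
`m = m * 3` → m = 120
So x = 44

Answer: 44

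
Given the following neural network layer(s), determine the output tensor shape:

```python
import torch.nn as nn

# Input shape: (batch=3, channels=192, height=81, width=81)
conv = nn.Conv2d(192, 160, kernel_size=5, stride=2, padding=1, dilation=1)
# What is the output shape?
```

Input: (3, 192, 81, 81) -> Output: (3, 160, 40, 40)

Answer: (3, 160, 40, 40)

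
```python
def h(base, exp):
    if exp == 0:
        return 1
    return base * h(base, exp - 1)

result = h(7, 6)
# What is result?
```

h(7, 6) = 7 * 7 * 7 * 7 * 7 * 7 = 117649

Answer: 117649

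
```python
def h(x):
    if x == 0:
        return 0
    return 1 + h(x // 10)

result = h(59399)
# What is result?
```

Count of digits of 59399: 5

Answer: 5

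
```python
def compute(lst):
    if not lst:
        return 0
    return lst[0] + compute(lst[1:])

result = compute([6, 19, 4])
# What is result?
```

6 + 19 + 4 + 0 = 29

Answer: 29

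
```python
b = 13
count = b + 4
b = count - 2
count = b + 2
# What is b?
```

Trace:
`b = 13` → b = 13
`count = b + 4` → count = 17
`b = count - 2` → b = 15
`count = b + 2` → count = 17
So b = 15

Answer: 15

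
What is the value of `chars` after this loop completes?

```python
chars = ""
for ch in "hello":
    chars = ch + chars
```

Reverse 'hello'
`chars` takes the values: "" → "h" → "eh" → "leh" → "lleh" → "olleh"

Answer: "olleh"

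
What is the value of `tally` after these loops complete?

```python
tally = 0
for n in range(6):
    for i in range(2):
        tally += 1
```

6 * 2 = 12
`tally` takes the values: 0 → 1 → 2 → 3 → 4 → 5 → 6 → 7 → 8 → 9 → 10 → 11 → 12

Answer: 12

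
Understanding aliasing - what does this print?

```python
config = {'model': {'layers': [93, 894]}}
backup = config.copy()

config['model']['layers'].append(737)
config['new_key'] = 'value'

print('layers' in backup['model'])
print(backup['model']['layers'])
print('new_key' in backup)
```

Key concept: shallow copy gotcha with nested dict.
Step by step:
`config = {'model': {'layers': [93, 894]}}` → config = {'model': {'layers': [93, 894]}}
`backup = config.copy()` → backup = {'model': {'layers': [93, 894]}}
`config['model']['layers'].append(737)` → config = {'model': {'layers': [93, 894, 737]}}; backup = {'model': {'layers': [93, 894, 737]}}
`config['new_key'] = 'value'` → config = {'model': {'layers': [93, 894, 737]}, 'new_key': 'value'}
`print('layers' in backup['model'])` → prints True
`print(backup['model']['layers'])` → prints [93, 894, 737]
`print('new_key' in backup)` → prints False

Answer:
True
[93, 894, 737]
False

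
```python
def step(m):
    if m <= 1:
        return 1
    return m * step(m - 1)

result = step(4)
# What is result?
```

step(4) = 4 * 3 * 2 * 1 = 24

Answer: 24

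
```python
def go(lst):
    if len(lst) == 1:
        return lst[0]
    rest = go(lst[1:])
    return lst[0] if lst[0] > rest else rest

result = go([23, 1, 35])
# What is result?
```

Recursive max over [23, 1, 35] = 35

Answer: 35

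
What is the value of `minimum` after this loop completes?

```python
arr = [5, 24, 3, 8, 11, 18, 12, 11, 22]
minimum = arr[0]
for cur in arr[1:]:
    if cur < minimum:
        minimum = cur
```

Minimum of [5, 24, 3, 8, 11, 18, 12, 11, 22]
`minimum` takes the values: 5 → 3

Answer: 3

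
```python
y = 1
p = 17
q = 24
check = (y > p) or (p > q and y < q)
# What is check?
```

Trace:
`y = 1` → y = 1
`p = 17` → p = 17
`q = 24` → q = 24
`check = (y > p) or (p > q and y < q)` → check = False
So check = False

Answer: False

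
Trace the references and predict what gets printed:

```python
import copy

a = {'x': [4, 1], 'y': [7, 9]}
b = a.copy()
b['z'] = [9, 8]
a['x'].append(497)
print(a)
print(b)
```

Key concept: shallow copy of dict with mutable values.
Step by step:
`a = {'x': [4, 1], 'y': [7, 9]}` → a = {'x': [4, 1], 'y': [7, 9]}
`b = a.copy()` → b = {'x': [4, 1], 'y': [7, 9]}
`b['z'] = [9, 8]` → b = {'x': [4, 1], 'y': [7, 9], 'z': [9, 8]}
`a['x'].append(497)` → a = {'x': [4, 1, 497], 'y': [7, 9]}; b = {'x': [4, 1, 497], 'y': [7, 9], 'z': [9, 8]}
`print(a)` → prints {'x': [4, 1, 497], 'y': [7, 9]}
`print(b)` → prints {'x': [4, 1, 497], 'y': [7, 9], 'z': [9, 8]}

Answer:
{'x': [4, 1, 497], 'y': [7, 9]}
{'x': [4, 1, 497], 'y': [7, 9], 'z': [9, 8]}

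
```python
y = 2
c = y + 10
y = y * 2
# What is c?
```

Trace:
`y = 2` → y = 2
`c = y + 10` → c = 12
`y = y * 2` → y = 4
So c = 12

Answer: 12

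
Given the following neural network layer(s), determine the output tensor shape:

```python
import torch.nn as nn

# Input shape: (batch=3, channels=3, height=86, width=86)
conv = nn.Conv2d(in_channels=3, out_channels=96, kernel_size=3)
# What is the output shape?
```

Input: (3, 3, 86, 86) -> Output: (3, 96, 84, 84)

Answer: (3, 96, 84, 84)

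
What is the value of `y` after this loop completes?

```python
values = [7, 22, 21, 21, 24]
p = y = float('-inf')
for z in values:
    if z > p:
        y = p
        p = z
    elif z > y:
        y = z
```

Second largest (with repeats) in [7, 22, 21, 21, 24]
`y` takes the values: -inf → 7 → 21 → 22

Answer: 22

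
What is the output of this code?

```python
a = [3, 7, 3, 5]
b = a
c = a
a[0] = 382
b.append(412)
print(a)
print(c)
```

Key concept: multiple aliases.
Step by step:
`a = [3, 7, 3, 5]` → a = [3, 7, 3, 5]
`b = a` → b = [3, 7, 3, 5] (same object as a)
`c = a` → c = [3, 7, 3, 5] (same object as a, b)
`a[0] = 382` → a = [382, 7, 3, 5] (same object as b, c); b = [382, 7, 3, 5] (same object as a, c); c = [382, 7, 3, 5] (same object as a, b)
`b.append(412)` → a = [382, 7, 3, 5, 412] (same object as b, c); b = [382, 7, 3, 5, 412] (same object as a, c); c = [382, 7, 3, 5, 412] (same object as a, b)
`print(a)` → prints [382, 7, 3, 5, 412]
`print(c)` → prints [382, 7, 3, 5, 412]

Answer:
[382, 7, 3, 5, 412]
[382, 7, 3, 5, 412]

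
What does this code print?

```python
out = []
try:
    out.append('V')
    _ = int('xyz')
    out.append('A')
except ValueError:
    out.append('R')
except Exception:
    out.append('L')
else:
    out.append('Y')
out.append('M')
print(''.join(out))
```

Execution trace: 'V' (try body) → 'R' (except ValueError) → 'M' (after the try/except). Output: VRM

Answer: VRM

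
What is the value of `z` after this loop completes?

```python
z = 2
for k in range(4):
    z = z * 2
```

Multiply by 2, 4 times: 2 * 2^4 = 32
`z` takes the values: 2 → 4 → 8 → 16 → 32

Answer: 32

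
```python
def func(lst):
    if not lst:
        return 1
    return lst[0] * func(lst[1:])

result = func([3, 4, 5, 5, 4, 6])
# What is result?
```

Product over [3, 4, 5, 5, 4, 6] = 3 * 4 * 5 * 5 * 4 * 6 = 7200

Answer: 7200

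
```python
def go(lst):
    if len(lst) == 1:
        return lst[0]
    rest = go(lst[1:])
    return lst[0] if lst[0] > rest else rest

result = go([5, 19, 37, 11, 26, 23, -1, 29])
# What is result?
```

Recursive max over [5, 19, 37, 11, 26, 23, -1, 29] = 37

Answer: 37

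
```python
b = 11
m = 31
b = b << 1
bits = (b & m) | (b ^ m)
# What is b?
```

Trace:
`b = 11` → b = 11
`m = 31` → m = 31
`b = b << 1` → b = 22
`bits = (b & m) | (b ^ m)` → bits = 31
So b = 22

Answer: 22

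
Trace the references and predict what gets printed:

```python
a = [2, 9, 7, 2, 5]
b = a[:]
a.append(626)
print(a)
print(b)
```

Key concept: slice [:] creates copy.
Step by step:
`a = [2, 9, 7, 2, 5]` → a = [2, 9, 7, 2, 5]
`b = a[:]` → b = [2, 9, 7, 2, 5]
`a.append(626)` → a = [2, 9, 7, 2, 5, 626]
`print(a)` → prints [2, 9, 7, 2, 5, 626]
`print(b)` → prints [2, 9, 7, 2, 5]

Answer:
[2, 9, 7, 2, 5, 626]
[2, 9, 7, 2, 5]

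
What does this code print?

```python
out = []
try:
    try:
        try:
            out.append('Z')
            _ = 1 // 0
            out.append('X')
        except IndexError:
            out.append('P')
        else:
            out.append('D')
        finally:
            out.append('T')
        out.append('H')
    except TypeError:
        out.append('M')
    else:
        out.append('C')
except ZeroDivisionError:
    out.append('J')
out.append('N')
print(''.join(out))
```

Execution trace: 'Z' (inner try body) → 'T' (inner finally) → 'J' (outer except ZeroDivisionError) → 'N' (after the try/except). Output: ZTJN

Answer: ZTJN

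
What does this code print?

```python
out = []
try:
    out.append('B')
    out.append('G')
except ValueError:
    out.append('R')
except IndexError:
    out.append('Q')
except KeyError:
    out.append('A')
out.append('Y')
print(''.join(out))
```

Execution trace: 'B' (try body) → 'G' (try body, no exception) → 'Y' (after the try/except). Output: BGY

Answer: BGY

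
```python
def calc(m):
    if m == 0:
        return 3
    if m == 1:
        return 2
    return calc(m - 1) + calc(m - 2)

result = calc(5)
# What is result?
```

Build up from base cases: calc(0)=3, calc(1)=2, calc(2)=5, calc(3)=7, calc(4)=12, calc(5)=19

Answer: 19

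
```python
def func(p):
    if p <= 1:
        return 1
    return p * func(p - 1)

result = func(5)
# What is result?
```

func(5) = 5 * 4 * 3 * 2 * 1 = 120

Answer: 120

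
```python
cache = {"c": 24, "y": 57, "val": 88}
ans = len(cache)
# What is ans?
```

Trace:
`cache = {"c": 24, "y": 57, "val": 88}` → cache = {'c': 24, 'y': 57, 'val': 88}
`ans = len(cache)` → ans = 3
So ans = 3

Answer: 3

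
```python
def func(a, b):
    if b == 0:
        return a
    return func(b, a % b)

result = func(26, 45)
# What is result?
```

func(26, 45) -> func(45, 26) -> func(26, 19) -> func(19, 7) -> func(7, 5) -> func(5, 2) -> func(2, 1) -> func(1, 0) -> 1

Answer: 1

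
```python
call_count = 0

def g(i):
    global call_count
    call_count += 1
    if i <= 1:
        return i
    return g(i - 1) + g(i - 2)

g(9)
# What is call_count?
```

Calls(i) = 1 + Calls(i-1) + Calls(i-2); Calls(0)=Calls(1)=1. For i=9 this gives 109.

Answer: 109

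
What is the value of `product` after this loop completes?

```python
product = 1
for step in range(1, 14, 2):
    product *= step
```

Product of 1, 3, 5, ... up to 13
`product` takes the values: 1 → 3 → 15 → 105 → 945 → 10395 → 135135

Answer: 135135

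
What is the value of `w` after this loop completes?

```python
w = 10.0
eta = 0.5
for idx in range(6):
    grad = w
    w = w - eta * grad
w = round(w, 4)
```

Gradient descent: w = 10.0 * (1 - 0.5)^6
`w` takes the values: 10.0 → 5.0 → 2.5 → 1.25 → 0.625 → 0.3125 → 0.15625 → 0.1562

Answer: 0.1562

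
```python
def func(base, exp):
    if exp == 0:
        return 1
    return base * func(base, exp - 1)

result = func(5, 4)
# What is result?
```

func(5, 4) = 5 * 5 * 5 * 5 = 625

Answer: 625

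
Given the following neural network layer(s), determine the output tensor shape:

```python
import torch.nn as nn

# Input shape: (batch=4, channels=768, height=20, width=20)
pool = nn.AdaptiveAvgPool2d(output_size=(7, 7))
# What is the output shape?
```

Input: (4, 768, 20, 20) -> Output: (4, 768, 7, 7)

Answer: (4, 768, 7, 7)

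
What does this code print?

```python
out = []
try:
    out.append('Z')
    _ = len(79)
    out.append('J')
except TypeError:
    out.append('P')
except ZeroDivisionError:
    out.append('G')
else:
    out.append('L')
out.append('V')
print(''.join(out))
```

Execution trace: 'Z' (try body) → 'P' (except TypeError) → 'V' (after the try/except). Output: ZPV

Answer: ZPV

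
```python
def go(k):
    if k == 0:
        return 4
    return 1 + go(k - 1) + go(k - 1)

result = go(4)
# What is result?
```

go(k) = 1 + 2·go(k-1), go(0)=4. Closed form: (4+1)·2^4 - 1 = 79.

Answer: 79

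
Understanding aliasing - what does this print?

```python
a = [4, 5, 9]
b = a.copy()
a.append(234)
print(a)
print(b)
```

Key concept: list.copy() creates independent copy.
Step by step:
`a = [4, 5, 9]` → a = [4, 5, 9]
`b = a.copy()` → b = [4, 5, 9]
`a.append(234)` → a = [4, 5, 9, 234]
`print(a)` → prints [4, 5, 9, 234]
`print(b)` → prints [4, 5, 9]

Answer:
[4, 5, 9, 234]
[4, 5, 9]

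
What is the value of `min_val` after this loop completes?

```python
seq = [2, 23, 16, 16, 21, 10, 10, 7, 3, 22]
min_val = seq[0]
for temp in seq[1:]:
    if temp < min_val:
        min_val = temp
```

Minimum of [2, 23, 16, 16, 21, 10, 10, 7, 3, 22]
`min_val` takes the values: 2

Answer: 2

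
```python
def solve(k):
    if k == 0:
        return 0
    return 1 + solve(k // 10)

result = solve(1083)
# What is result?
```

Count of digits of 1083: 4

Answer: 4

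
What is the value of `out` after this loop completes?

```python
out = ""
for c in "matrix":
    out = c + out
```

Reverse 'matrix'
`out` takes the values: "" → "m" → "am" → "tam" → "rtam" → "irtam" → "xirtam"

Answer: "xirtam"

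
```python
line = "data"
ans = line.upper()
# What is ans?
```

Trace:
`line = "data"` → line = 'data'
`ans = line.upper()` → ans = 'DATA'
So ans = 'DATA'

Answer: 'DATA'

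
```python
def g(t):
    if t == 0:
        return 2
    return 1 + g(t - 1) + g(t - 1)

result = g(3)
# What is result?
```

g(t) = 1 + 2·g(t-1), g(0)=2. Closed form: (2+1)·2^3 - 1 = 23.

Answer: 23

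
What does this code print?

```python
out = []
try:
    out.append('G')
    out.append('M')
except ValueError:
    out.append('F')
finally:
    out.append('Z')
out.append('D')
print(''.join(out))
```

Execution trace: 'G' (try body) → 'M' (try body, no exception) → 'Z' (finally) → 'D' (after the try/except). Output: GMZD

Answer: GMZD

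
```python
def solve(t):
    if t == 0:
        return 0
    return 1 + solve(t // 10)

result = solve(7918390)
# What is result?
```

Count of digits of 7918390: 7

Answer: 7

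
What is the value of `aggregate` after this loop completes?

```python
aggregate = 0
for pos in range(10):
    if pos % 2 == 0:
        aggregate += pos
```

Sum of even numbers 0 to 9
`aggregate` takes the values: 0 → 2 → 6 → 12 → 20

Answer: 20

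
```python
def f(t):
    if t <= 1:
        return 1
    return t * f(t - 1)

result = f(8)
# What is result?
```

f(8) = 8 * 7 * 6 * 5 * 4 * 3 * 2 * 1 = 40320

Answer: 40320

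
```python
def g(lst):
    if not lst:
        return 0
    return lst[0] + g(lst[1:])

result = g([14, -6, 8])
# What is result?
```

14 + (-6) + 8 + 0 = 16

Answer: 16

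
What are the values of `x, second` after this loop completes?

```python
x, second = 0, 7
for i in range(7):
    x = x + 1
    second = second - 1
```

x goes 0→7, second goes 7→0
`x, second` takes the values: (0, 7) → (1, 7) → (1, 6) → (2, 6) → (2, 5) → (3, 5) → (3, 4) → (4, 4) → (4, 3) → (5, 3) → (5, 2) → (6, 2) → (6, 1) → (7, 1) → (7, 0)

Answer: 7, 0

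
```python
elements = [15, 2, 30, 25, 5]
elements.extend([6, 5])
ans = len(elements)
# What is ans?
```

Trace:
`elements = [15, 2, 30, 25, 5]` → elements = [15, 2, 30, 25, 5]
`elements.extend([6, 5])` → elements = [15, 2, 30, 25, 5, 6, 5]
`ans = len(elements)` → ans = 7
So ans = 7

Answer: 7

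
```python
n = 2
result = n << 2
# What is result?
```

Trace:
`n = 2` → n = 2
`result = n << 2` → result = 8
So result = 8

Answer: 8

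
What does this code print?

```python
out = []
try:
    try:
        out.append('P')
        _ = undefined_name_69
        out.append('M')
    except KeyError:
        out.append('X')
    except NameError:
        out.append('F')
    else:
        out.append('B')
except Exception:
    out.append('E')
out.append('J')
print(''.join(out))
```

Execution trace: 'P' (inner try body) → 'F' (inner except NameError) → 'J' (after the try/except). Output: PFJ

Answer: PFJ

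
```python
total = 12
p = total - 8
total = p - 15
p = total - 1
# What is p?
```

Trace:
`total = 12` → total = 12
`p = total - 8` → p = 4
`total = p - 15` → total = -11
`p = total - 1` → p = -12
So p = -12

Answer: -12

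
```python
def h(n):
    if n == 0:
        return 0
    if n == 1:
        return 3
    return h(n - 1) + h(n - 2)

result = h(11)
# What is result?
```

Build up from base cases: h(0)=0, h(1)=3, h(2)=3, h(3)=6, h(4)=9, h(5)=15, h(6)=24, ..., h(11)=267

Answer: 267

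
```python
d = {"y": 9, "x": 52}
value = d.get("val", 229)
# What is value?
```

Trace:
`d = {"y": 9, "x": 52}` → d = {'y': 9, 'x': 52}
`value = d.get("val", 229)` → value = 229
So value = 229

Answer: 229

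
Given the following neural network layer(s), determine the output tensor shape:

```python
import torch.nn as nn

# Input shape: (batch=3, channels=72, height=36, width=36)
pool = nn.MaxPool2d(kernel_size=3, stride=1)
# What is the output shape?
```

Input: (3, 72, 36, 36) -> Output: (3, 72, 34, 34)

Answer: (3, 72, 34, 34)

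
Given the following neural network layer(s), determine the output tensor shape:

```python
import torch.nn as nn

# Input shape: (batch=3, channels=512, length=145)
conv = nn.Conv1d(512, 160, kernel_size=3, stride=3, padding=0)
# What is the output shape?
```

Input: (3, 512, 145) -> Output: (3, 160, 48)

Answer: (3, 160, 48)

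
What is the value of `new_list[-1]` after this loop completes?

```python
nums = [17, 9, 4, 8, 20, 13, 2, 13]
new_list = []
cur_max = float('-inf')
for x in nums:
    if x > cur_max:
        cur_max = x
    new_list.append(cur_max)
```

Running max ends at 20
`new_list` takes the values: [] → [17] → [17, 17] → [17, 17, 17] → [17, 17, 17, 17] → [17, 17, 17, 17, 20] → [17, 17, 17, 17, 20, 20] → [17, 17, 17, 17, 20, 20, 20] → [17, 17, 17, 17, 20, 20, 20, 20]
So `new_list[-1]` = 20

Answer: 20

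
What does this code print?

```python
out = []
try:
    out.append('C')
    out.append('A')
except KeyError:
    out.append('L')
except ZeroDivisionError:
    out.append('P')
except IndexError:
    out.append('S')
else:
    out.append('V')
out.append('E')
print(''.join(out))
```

Execution trace: 'C' (try body) → 'A' (try body, no exception) → 'V' (else) → 'E' (after the try/except). Output: CAVE

Answer: CAVE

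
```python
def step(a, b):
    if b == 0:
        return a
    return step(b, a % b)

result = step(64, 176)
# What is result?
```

step(64, 176) -> step(176, 64) -> step(64, 48) -> step(48, 16) -> step(16, 0) -> 16

Answer: 16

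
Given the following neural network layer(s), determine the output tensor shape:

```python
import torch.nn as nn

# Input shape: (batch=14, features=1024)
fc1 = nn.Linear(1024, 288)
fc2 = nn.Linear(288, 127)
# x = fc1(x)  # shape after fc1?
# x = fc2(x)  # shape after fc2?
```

Input: (14, 1024) -> after fc1: (14, 288) -> Output: (14, 127)

Answer: (14, 127)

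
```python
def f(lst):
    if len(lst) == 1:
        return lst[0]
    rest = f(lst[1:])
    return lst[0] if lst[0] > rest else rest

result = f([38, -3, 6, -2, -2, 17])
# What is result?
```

Recursive max over [38, -3, 6, -2, -2, 17] = 38

Answer: 38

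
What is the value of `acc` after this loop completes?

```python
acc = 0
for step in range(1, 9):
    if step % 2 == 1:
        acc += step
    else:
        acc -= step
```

Add odd, subtract even
`acc` takes the values: 0 → 1 → -1 → 2 → -2 → 3 → -3 → 4 → -4

Answer: -4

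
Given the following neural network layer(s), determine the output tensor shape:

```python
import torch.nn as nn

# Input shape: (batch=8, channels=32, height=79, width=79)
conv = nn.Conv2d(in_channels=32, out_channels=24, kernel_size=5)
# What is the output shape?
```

Input: (8, 32, 79, 79) -> Output: (8, 24, 75, 75)

Answer: (8, 24, 75, 75)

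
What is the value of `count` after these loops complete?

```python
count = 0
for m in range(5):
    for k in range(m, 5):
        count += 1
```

Upper triangle: 5 + 4 + ... + 1
`count` takes the values: 0 → 1 → 2 → 3 → 4 → 5 → 6 → 7 → 8 → 9 → 10 → 11 → 12 → 13 → 14 → 15

Answer: 15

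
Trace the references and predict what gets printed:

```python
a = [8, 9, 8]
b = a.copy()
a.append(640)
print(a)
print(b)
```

Key concept: list.copy() creates independent copy.
Step by step:
`a = [8, 9, 8]` → a = [8, 9, 8]
`b = a.copy()` → b = [8, 9, 8]
`a.append(640)` → a = [8, 9, 8, 640]
`print(a)` → prints [8, 9, 8, 640]
`print(b)` → prints [8, 9, 8]

Answer:
[8, 9, 8, 640]
[8, 9, 8]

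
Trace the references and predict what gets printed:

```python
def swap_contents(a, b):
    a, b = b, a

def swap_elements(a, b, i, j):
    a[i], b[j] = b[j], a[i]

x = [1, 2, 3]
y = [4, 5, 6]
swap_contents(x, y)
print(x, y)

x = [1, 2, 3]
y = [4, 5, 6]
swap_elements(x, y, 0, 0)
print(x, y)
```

Key concept: parameter rebinding vs mutation.
Step by step:
`x = [1, 2, 3]` → x = [1, 2, 3]
`y = [4, 5, 6]` → y = [4, 5, 6]
`swap_contents(x, y)` → no visible change to tracked variables
`print(x, y)` → prints [1, 2, 3] [4, 5, 6]
`x = [1, 2, 3]` → x = [1, 2, 3]
`y = [4, 5, 6]` → y = [4, 5, 6]
`swap_elements(x, y, 0, 0)` → x = [4, 2, 3]; y = [1, 5, 6]
`print(x, y)` → prints [4, 2, 3] [1, 5, 6]

Answer:
[1, 2, 3] [4, 5, 6]
[4, 2, 3] [1, 5, 6]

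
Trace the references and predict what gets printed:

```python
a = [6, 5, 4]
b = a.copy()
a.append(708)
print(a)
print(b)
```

Key concept: list.copy() creates independent copy.
Step by step:
`a = [6, 5, 4]` → a = [6, 5, 4]
`b = a.copy()` → b = [6, 5, 4]
`a.append(708)` → a = [6, 5, 4, 708]
`print(a)` → prints [6, 5, 4, 708]
`print(b)` → prints [6, 5, 4]

Answer:
[6, 5, 4, 708]
[6, 5, 4]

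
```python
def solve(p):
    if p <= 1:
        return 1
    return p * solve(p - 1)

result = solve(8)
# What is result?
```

solve(8) = 8 * 7 * 6 * 5 * 4 * 3 * 2 * 1 = 40320

Answer: 40320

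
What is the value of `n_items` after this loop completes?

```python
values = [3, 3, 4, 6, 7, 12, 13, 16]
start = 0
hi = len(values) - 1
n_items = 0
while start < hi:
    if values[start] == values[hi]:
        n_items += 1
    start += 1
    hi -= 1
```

Count matching pairs from ends
`n_items` takes the values: 0

Answer: 0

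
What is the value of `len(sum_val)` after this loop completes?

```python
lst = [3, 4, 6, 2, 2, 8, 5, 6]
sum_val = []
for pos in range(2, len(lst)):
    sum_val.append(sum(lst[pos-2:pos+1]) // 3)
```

Number of 3-element averages
`sum_val` takes the values: [] → [4] → [4, 4] → [4, 4, 3] → [4, 4, 3, 4] → [4, 4, 3, 4, 5] → [4, 4, 3, 4, 5, 6]
So `len(sum_val)` = 6

Answer: 6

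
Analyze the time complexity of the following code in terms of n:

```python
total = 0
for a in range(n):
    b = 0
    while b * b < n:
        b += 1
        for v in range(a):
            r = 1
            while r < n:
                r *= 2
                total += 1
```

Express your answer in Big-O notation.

Each loop level contributes: n × √n × n × log n. Multiplying the contributions gives O(n^2√n log n).

Answer: O(n^2√n log n)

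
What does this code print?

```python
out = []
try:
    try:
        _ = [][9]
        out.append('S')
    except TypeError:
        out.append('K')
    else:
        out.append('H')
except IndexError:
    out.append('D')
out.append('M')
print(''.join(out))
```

Execution trace: 'D' (outer except IndexError) → 'M' (after the try/except). Output: DM

Answer: DM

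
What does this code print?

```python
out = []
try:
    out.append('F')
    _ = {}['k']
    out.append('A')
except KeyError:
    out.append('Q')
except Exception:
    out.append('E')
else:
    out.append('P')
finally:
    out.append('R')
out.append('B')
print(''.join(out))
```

Execution trace: 'F' (try body) → 'Q' (except KeyError) → 'R' (finally) → 'B' (after the try/except). Output: FQRB

Answer: FQRB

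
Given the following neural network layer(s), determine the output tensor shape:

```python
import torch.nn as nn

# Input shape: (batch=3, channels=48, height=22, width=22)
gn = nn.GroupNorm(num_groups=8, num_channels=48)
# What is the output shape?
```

Input: (3, 48, 22, 22) -> Output: (3, 48, 22, 22)

Answer: (3, 48, 22, 22)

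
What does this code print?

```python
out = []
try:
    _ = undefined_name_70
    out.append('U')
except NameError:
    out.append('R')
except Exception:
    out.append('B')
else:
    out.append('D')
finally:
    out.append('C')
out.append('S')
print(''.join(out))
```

Execution trace: 'R' (except NameError) → 'C' (finally) → 'S' (after the try/except). Output: RCS

Answer: RCS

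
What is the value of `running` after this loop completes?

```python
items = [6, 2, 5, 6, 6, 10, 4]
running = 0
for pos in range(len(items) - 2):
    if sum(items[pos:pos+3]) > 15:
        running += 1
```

Count windows with sum > 15
`running` takes the values: 0 → 1 → 2 → 3

Answer: 3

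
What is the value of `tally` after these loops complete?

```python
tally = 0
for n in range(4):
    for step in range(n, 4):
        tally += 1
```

Upper triangle: 4 + 3 + ... + 1
`tally` takes the values: 0 → 1 → 2 → 3 → 4 → 5 → 6 → 7 → 8 → 9 → 10

Answer: 10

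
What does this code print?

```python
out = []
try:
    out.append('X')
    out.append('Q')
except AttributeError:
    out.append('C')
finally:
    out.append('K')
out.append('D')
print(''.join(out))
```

Execution trace: 'X' (try body) → 'Q' (try body, no exception) → 'K' (finally) → 'D' (after the try/except). Output: XQKD

Answer: XQKD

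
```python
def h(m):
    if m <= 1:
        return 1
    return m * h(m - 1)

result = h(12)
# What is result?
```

h(12) = 12 * 11 * 10 * 9 * 8 * 7 * 6 * 5 * 4 * 3 * 2 * 1 = 479001600

Answer: 479001600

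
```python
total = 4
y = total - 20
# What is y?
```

Trace:
`total = 4` → total = 4
`y = total - 20` → y = -16
So y = -16

Answer: -16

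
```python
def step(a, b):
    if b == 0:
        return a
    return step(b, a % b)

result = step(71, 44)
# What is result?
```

step(71, 44) -> step(44, 27) -> step(27, 17) -> step(17, 10) -> step(10, 7) -> step(7, 3) -> step(3, 1) -> step(1, 0) -> 1

Answer: 1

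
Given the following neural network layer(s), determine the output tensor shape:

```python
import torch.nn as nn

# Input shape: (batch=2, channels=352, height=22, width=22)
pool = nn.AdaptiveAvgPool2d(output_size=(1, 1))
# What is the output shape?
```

Input: (2, 352, 22, 22) -> Output: (2, 352, 1, 1)

Answer: (2, 352, 1, 1)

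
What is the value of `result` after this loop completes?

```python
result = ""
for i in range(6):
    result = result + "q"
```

Repeat 'q' 6 times
`result` takes the values: "" → "q" → "qq" → "qqq" → "qqqq" → "qqqqq" → "qqqqqq"

Answer: "qqqqqq"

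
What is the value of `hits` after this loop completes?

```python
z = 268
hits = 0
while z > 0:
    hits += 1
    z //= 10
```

Count digits by repeated division by 10
`hits` takes the values: 0 → 1 → 2 → 3

Answer: 3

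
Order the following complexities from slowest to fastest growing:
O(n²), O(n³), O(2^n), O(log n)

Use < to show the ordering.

Ordered by growth rate: O(log n) < O(n²) < O(n³) < O(2^n)

Answer: O(log n) < O(n²) < O(n³) < O(2^n)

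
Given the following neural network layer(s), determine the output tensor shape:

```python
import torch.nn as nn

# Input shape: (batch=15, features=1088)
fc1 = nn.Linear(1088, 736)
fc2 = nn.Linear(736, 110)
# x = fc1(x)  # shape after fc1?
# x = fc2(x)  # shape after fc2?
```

Input: (15, 1088) -> after fc1: (15, 736) -> Output: (15, 110)

Answer: (15, 110)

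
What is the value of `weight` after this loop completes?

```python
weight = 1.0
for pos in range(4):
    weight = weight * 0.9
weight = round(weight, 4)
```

Exponential decay: 1.0 * 0.9^4
`weight` takes the values: 1.0 → 0.9 → 0.81 → 0.729 → 0.6561

Answer: 0.6561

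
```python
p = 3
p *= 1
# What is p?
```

Trace:
`p = 3` → p = 3
`p *= 1` → p = 3
So p = 3

Answer: 3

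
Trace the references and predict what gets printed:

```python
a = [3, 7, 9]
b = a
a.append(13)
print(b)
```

Key concept: basic list aliasing.
Step by step:
`a = [3, 7, 9]` → a = [3, 7, 9]
`b = a` → b = [3, 7, 9] (same object as a)
`a.append(13)` → a = [3, 7, 9, 13] (same object as b); b = [3, 7, 9, 13] (same object as a)
`print(b)` → prints [3, 7, 9, 13]

Answer: [3, 7, 9, 13]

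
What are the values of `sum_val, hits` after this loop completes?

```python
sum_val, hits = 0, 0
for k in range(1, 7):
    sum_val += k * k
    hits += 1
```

Sum of squares and count
`sum_val, hits` takes the values: (0, 0) → (1, 0) → (1, 1) → (5, 1) → (5, 2) → (14, 2) → (14, 3) → (30, 3) → (30, 4) → (55, 4) → (55, 5) → (91, 5) → (91, 6)

Answer: 91, 6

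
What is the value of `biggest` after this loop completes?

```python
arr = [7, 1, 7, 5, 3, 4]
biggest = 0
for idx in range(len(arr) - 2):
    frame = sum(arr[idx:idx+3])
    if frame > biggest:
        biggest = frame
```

Max sum of 3-element window in [7, 1, 7, 5, 3, 4]
`biggest` takes the values: 0 → 15

Answer: 15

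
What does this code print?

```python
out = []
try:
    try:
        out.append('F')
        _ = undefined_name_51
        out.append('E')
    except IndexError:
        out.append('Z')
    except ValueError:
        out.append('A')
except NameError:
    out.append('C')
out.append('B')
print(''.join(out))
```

Execution trace: 'F' (try body) → 'C' (outer except NameError) → 'B' (after the try/except). Output: FCB

Answer: FCB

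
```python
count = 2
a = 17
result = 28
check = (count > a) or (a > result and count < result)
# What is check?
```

Trace:
`count = 2` → count = 2
`a = 17` → a = 17
`result = 28` → result = 28
`check = (count > a) or (a > result and count < result)` → check = False
So check = False

Answer: False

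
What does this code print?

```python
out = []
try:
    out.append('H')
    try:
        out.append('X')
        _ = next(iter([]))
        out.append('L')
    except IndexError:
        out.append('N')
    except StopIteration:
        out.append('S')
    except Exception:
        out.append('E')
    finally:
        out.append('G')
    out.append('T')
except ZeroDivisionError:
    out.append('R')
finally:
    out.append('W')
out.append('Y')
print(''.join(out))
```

Execution trace: 'H' (try body) → 'X' (inner try body) → 'S' (inner except StopIteration) → 'G' (inner finally) → 'T' (try body, no exception) → 'W' (finally) → 'Y' (after the try/except). Output: HXSGTWY

Answer: HXSGTWY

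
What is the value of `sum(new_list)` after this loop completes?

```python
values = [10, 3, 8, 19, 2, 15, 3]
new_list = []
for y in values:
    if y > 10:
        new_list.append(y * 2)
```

Sum of doubled values > 10
`new_list` takes the values: [] → [38] → [38, 30]
So `sum(new_list)` = 68

Answer: 68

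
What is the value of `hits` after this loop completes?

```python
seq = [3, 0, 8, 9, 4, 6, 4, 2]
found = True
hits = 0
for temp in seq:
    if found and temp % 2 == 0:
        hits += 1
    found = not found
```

Count even values at even positions
`hits` takes the values: 0 → 1 → 2 → 3

Answer: 3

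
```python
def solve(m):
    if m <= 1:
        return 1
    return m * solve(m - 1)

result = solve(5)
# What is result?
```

solve(5) = 5 * 4 * 3 * 2 * 1 = 120

Answer: 120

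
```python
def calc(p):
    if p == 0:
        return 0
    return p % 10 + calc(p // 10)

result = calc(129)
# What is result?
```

Sum of digits of 129: 9 + 2 + 1 = 12

Answer: 12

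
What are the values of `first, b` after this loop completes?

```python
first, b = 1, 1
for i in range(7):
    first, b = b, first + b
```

Fibonacci: after 7 iterations
`first, b` takes the values: (1, 1) → (1, 2) → (2, 3) → (3, 5) → (5, 8) → (8, 13) → (13, 21) → (21, 34)

Answer: 21, 34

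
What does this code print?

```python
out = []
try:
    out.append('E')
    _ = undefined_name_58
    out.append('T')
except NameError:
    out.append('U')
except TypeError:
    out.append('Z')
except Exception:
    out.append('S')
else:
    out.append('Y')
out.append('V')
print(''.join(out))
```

Execution trace: 'E' (try body) → 'U' (except NameError) → 'V' (after the try/except). Output: EUV

Answer: EUV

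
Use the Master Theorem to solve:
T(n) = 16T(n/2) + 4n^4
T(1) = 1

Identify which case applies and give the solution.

a=16, b=2, f(n)=4n^4. log_2(16) = 4. Since c=4 = 4, Case 2 applies: T(n) = Θ(n^log_b(a) · log n) = O(n^4 log n).

Answer: O(n^4 log n) - Case 2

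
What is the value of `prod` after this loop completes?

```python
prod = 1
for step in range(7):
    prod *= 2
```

2^7 = 128
`prod` takes the values: 1 → 2 → 4 → 8 → 16 → 32 → 64 → 128

Answer: 128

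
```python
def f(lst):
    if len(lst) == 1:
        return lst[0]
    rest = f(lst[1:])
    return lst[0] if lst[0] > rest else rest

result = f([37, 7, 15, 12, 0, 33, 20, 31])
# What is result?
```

Recursive max over [37, 7, 15, 12, 0, 33, 20, 31] = 37

Answer: 37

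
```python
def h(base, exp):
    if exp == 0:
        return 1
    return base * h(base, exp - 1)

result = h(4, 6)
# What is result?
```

h(4, 6) = 4 * 4 * 4 * 4 * 4 * 4 = 4096

Answer: 4096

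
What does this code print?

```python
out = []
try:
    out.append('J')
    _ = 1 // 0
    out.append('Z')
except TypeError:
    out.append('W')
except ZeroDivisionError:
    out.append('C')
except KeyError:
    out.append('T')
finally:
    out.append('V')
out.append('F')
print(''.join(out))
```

Execution trace: 'J' (try body) → 'C' (except ZeroDivisionError) → 'V' (finally) → 'F' (after the try/except). Output: JCVF

Answer: JCVF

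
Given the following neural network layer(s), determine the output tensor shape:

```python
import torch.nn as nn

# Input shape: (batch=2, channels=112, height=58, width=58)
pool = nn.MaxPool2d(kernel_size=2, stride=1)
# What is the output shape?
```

Input: (2, 112, 58, 58) -> Output: (2, 112, 57, 57)

Answer: (2, 112, 57, 57)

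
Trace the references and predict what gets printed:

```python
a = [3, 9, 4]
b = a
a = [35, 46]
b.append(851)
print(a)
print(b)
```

Key concept: rebinding vs mutation: a is rebound to a new list, b still points at the original.
Step by step:
`a = [3, 9, 4]` → a = [3, 9, 4]
`b = a` → b = [3, 9, 4] (same object as a)
`a = [35, 46]` → a = [35, 46]
`b.append(851)` → b = [3, 9, 4, 851]
`print(a)` → prints [35, 46]
`print(b)` → prints [3, 9, 4, 851]

Answer:
[35, 46]
[3, 9, 4, 851]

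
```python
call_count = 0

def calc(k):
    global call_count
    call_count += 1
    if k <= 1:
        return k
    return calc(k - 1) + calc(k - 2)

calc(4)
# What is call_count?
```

Calls(k) = 1 + Calls(k-1) + Calls(k-2); Calls(0)=Calls(1)=1. For k=4 this gives 9.

Answer: 9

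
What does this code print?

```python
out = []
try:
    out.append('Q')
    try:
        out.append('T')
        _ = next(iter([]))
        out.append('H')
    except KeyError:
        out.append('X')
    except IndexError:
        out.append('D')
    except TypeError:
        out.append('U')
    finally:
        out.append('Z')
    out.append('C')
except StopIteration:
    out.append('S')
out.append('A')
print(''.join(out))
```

Execution trace: 'Q' (try body) → 'T' (inner try body) → 'Z' (inner finally) → 'S' (except StopIteration) → 'A' (after the try/except). Output: QTZSA

Answer: QTZSA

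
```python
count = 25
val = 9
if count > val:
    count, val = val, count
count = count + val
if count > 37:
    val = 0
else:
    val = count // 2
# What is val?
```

Trace:
`count = 25` → count = 25
`val = 9` → val = 9
`if count > val: ...` → count > val is True → count = 9; val = 25
`count = count + val` → count = 34
`if count > 37: ...` → count > 37 is False, take else branch → val = 17
So val = 17

Answer: 17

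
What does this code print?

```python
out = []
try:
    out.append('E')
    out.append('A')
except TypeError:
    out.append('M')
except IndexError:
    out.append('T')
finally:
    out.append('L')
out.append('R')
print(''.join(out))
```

Execution trace: 'E' (try body) → 'A' (try body, no exception) → 'L' (finally) → 'R' (after the try/except). Output: EALR

Answer: EALR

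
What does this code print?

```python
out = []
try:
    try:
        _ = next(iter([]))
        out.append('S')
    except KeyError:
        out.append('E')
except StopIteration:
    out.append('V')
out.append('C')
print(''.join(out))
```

Execution trace: 'V' (outer except StopIteration) → 'C' (after the try/except). Output: VC

Answer: VC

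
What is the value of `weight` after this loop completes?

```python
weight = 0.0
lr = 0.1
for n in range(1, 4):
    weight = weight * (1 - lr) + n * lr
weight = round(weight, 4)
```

Moving average with lr=0.1
`weight` takes the values: 0.0 → 0.1 → 0.29 → 0.561

Answer: 0.561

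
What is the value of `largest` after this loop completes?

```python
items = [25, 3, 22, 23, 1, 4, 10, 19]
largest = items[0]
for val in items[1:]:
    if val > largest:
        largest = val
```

Maximum of [25, 3, 22, 23, 1, 4, 10, 19]
`largest` takes the values: 25

Answer: 25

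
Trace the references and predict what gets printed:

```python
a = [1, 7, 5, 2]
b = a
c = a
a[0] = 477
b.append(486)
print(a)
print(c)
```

Key concept: multiple aliases.
Step by step:
`a = [1, 7, 5, 2]` → a = [1, 7, 5, 2]
`b = a` → b = [1, 7, 5, 2] (same object as a)
`c = a` → c = [1, 7, 5, 2] (same object as a, b)
`a[0] = 477` → a = [477, 7, 5, 2] (same object as b, c); b = [477, 7, 5, 2] (same object as a, c); c = [477, 7, 5, 2] (same object as a, b)
`b.append(486)` → a = [477, 7, 5, 2, 486] (same object as b, c); b = [477, 7, 5, 2, 486] (same object as a, c); c = [477, 7, 5, 2, 486] (same object as a, b)
`print(a)` → prints [477, 7, 5, 2, 486]
`print(c)` → prints [477, 7, 5, 2, 486]

Answer:
[477, 7, 5, 2, 486]
[477, 7, 5, 2, 486]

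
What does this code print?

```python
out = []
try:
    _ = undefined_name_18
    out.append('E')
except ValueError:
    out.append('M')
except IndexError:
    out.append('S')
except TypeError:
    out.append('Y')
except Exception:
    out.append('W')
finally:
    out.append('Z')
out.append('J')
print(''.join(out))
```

Execution trace: 'W' (except Exception) → 'Z' (finally) → 'J' (after the try/except). Output: WZJ

Answer: WZJ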